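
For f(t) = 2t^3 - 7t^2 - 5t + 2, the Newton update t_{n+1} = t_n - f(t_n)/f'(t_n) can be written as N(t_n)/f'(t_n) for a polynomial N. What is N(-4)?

f'(t) = 6t^2 - 14t - 5.
N(t) = t·f'(t) - f(t) = t·(6t^2 - 14t - 5) - (2t^3 - 7t^2 - 5t + 2) = 4t^3 - 7t^2 - 2.
N(-4) = -370.

-370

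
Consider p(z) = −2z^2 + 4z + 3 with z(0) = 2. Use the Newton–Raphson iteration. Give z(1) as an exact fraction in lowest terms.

p'(z) = −4z + 4.
p(2) = 3, p'(2) = −4, so z(1) = 2 − 3/(−4) = 11/4.

11/4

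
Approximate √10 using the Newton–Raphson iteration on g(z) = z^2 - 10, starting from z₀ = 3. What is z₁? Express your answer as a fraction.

19/6

g'(z) = 2z.
g(3) = -1, g'(3) = 6, so z₁ = 3 - (-1)/6 = 19/6.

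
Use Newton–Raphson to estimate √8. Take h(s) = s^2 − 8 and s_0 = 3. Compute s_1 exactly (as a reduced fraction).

17/6

h'(s) = 2s.
h(3) = 1, h'(3) = 6, so s_1 = 3 − 1/6 = 17/6.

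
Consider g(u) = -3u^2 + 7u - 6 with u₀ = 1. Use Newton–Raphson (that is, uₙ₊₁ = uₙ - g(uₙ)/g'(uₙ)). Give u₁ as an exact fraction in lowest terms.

g'(u) = -6u + 7.
g(1) = -2, g'(1) = 1, so u₁ = 1 - (-2)/1 = 3.

3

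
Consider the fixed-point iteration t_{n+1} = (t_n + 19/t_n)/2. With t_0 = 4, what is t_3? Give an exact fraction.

11916881/2733920

t_1 = (4 + 19/4)/2 = 35/8.
t_2 = (35/8 + 19/(35/8))/2 = 2441/560.
t_3 = (2441/560 + 19/(2441/560))/2 = 11916881/2733920.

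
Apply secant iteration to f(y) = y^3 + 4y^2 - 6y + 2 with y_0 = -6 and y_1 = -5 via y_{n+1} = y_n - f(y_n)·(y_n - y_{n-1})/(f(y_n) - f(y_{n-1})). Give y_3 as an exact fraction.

f(-6) = -34, f(-5) = 7. y_2 = (-5) - 7·((-5) - (-6))/(7 - (-34)) = -212/41.
f(-5) = 7, f(-212/41) = 118762/68921. y_3 = (-212/41) - (118762/68921)·((-212/41) - (-5))/((118762/68921) - 7) = -271542/51955.

-271542/51955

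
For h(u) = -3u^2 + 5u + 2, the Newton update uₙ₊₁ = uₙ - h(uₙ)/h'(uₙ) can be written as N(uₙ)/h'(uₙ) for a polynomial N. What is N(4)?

-50

h'(u) = -6u + 5.
N(u) = u·h'(u) - h(u) = u·(-6u + 5) - (-3u^2 + 5u + 2) = -3u^2 - 2.
N(4) = -50.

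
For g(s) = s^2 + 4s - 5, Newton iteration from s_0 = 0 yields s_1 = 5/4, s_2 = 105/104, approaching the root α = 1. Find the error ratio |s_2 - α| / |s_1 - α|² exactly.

2/13

s_1 - α = 5/4 - 1 = 1/4, so |s_1 - α| = 1/4.
s_2 - α = 105/104 - 1 = 1/104, so |s_2 - α| = 1/104.
|s_1 - α|² = 1/16.
Ratio = (1/104) / (1/16) = 2/13.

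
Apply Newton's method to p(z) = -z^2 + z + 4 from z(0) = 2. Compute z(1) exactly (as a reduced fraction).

8/3

p'(z) = -2z + 1.
p(2) = 2, p'(2) = -3, so z(1) = 2 - 2/(-3) = 8/3.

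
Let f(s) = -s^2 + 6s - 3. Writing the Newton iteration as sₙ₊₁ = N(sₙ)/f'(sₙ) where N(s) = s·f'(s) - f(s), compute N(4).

-13

f'(s) = -2s + 6.
N(s) = s·f'(s) - f(s) = s·(-2s + 6) - (-s^2 + 6s - 3) = -s^2 + 3.
N(4) = -13.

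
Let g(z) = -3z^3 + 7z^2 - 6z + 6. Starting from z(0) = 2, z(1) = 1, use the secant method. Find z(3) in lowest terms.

23/11

g(2) = -2, g(1) = 4. z(2) = 1 - 4·(1 - 2)/(4 - (-2)) = 5/3.
g(1) = 4, g(5/3) = 14/9. z(3) = (5/3) - (14/9)·((5/3) - 1)/((14/9) - 4) = 23/11.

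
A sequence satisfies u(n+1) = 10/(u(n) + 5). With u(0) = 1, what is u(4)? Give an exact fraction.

26/17

u(1) = 10/(1 + 5) = 5/3.
u(2) = 10/(5/3 + 5) = 3/2.
u(3) = 10/(3/2 + 5) = 20/13.
u(4) = 10/(20/13 + 5) = 26/17.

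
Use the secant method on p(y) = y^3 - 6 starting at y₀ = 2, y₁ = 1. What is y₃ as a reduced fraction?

p(2) = 2, p(1) = -5. y₂ = 1 - (-5)·(1 - 2)/((-5) - 2) = 12/7.
p(1) = -5, p(12/7) = -330/343. y₃ = (12/7) - (-330/343)·((12/7) - 1)/((-330/343) - (-5)) = 522/277.

522/277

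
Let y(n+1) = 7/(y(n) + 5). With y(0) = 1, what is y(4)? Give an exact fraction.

y(1) = 7/(1 + 5) = 7/6.
y(2) = 7/(7/6 + 5) = 42/37.
y(3) = 7/(42/37 + 5) = 259/227.
y(4) = 7/(259/227 + 5) = 1589/1394.

1589/1394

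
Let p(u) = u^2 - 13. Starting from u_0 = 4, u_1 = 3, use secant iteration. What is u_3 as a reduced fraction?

83/23

p(4) = 3, p(3) = -4. u_2 = 3 - (-4)·(3 - 4)/((-4) - 3) = 25/7.
p(3) = -4, p(25/7) = -12/49. u_3 = (25/7) - (-12/49)·((25/7) - 3)/((-12/49) - (-4)) = 83/23.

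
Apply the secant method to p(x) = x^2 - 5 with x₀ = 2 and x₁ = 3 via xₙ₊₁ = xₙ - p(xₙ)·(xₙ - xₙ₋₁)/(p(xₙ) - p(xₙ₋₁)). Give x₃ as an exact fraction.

p(2) = -1, p(3) = 4. x₂ = 3 - 4·(3 - 2)/(4 - (-1)) = 11/5.
p(3) = 4, p(11/5) = -4/25. x₃ = (11/5) - (-4/25)·((11/5) - 3)/((-4/25) - 4) = 29/13.

29/13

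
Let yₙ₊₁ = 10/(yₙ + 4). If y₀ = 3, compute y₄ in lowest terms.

555/317

y₁ = 10/(3 + 4) = 10/7.
y₂ = 10/(10/7 + 4) = 35/19.
y₃ = 10/(35/19 + 4) = 190/111.
y₄ = 10/(190/111 + 4) = 555/317.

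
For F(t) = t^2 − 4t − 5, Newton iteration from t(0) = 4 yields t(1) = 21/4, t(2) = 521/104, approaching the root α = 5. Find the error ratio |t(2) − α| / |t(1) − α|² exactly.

t(1) − α = 21/4 − 5 = 1/4, so |t(1) − α| = 1/4.
t(2) − α = 521/104 − 5 = 1/104, so |t(2) − α| = 1/104.
|t(1) − α|² = 1/16.
Ratio = (1/104) / (1/16) = 2/13.

2/13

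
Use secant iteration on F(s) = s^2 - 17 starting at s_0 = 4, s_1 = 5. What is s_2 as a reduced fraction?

F(4) = -1, F(5) = 8. s_2 = 5 - 8·(5 - 4)/(8 - (-1)) = 37/9.

37/9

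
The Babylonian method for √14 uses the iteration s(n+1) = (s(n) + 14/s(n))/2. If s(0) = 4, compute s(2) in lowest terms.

449/120

s(1) = (4 + 14/4)/2 = 15/4.
s(2) = (15/4 + 14/(15/4))/2 = 449/120.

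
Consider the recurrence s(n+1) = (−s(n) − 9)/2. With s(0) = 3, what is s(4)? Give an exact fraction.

s(1) = (−3 − 9)/2 = −6.
s(2) = (−(−6) − 9)/2 = −3/2.
s(3) = (−(−3/2) − 9)/2 = −15/4.
s(4) = (−(−15/4) − 9)/2 = −21/8.

−21/8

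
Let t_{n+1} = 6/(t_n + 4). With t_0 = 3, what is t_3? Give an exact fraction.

102/89

t_1 = 6/(3 + 4) = 6/7.
t_2 = 6/(6/7 + 4) = 21/17.
t_3 = 6/(21/17 + 4) = 102/89.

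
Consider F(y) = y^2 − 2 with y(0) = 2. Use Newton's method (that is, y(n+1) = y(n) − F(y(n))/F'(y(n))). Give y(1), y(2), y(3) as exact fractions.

y(1) = 3/2, y(2) = 17/12, y(3) = 577/408

F'(y) = 2y.
F(2) = 2, F'(2) = 4, so y(1) = 2 − 2/4 = 3/2.
F(3/2) = 1/4, F'(3/2) = 3, so y(2) = (3/2) − (1/4)/3 = 17/12.
F(17/12) = 1/144, F'(17/12) = 17/6, so y(3) = (17/12) − (1/144)/(17/6) = 577/408.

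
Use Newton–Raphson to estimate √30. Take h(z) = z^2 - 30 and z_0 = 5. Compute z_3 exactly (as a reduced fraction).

h'(z) = 2z.
h(5) = -5, h'(5) = 10, so z_1 = 5 - (-5)/10 = 11/2.
h(11/2) = 1/4, h'(11/2) = 11, so z_2 = (11/2) - (1/4)/11 = 241/44.
h(241/44) = 1/1936, h'(241/44) = 241/22, so z_3 = (241/44) - (1/1936)/(241/22) = 116161/21208.

116161/21208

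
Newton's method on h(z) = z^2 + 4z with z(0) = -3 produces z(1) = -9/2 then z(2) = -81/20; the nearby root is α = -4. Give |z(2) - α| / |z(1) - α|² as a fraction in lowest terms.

1/5

z(1) - α = -9/2 - (-4) = -9/2 + 4 = -1/2, so |z(1) - α| = 1/2.
z(2) - α = -81/20 - (-4) = -81/20 + 4 = -1/20, so |z(2) - α| = 1/20.
|z(1) - α|² = 1/4.
Ratio = (1/20) / (1/4) = 1/5.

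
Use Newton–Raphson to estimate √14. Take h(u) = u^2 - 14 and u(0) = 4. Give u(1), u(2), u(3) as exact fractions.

u(1) = 15/4, u(2) = 449/120, u(3) = 403201/107760

h'(u) = 2u.
h(4) = 2, h'(4) = 8, so u(1) = 4 - 2/8 = 15/4.
h(15/4) = 1/16, h'(15/4) = 15/2, so u(2) = (15/4) - (1/16)/(15/2) = 449/120.
h(449/120) = 1/14400, h'(449/120) = 449/60, so u(3) = (449/120) - (1/14400)/(449/60) = 403201/107760.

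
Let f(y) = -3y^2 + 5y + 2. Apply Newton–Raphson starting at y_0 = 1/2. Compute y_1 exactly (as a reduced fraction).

f'(y) = -6y + 5.
f(1/2) = 15/4, f'(1/2) = 2, so y_1 = (1/2) - (15/4)/2 = -11/8.

-11/8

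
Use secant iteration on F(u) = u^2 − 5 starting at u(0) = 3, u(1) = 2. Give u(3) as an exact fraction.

47/21

F(3) = 4, F(2) = −1. u(2) = 2 − (−1)·(2 − 3)/((−1) − 4) = 11/5.
F(2) = −1, F(11/5) = −4/25. u(3) = (11/5) − (−4/25)·((11/5) − 2)/((−4/25) − (−1)) = 47/21.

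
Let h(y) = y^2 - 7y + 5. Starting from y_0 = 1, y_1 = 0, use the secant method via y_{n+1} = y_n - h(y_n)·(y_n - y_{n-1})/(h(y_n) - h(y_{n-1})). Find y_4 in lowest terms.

960/1189

h(1) = -1, h(0) = 5. y_2 = 0 - 5·(0 - 1)/(5 - (-1)) = 5/6.
h(0) = 5, h(5/6) = -5/36. y_3 = (5/6) - (-5/36)·((5/6) - 0)/((-5/36) - 5) = 30/37.
h(5/6) = -5/36, h(30/37) = -25/1369. y_4 = (30/37) - (-25/1369)·((30/37) - (5/6))/((-25/1369) - (-5/36)) = 960/1189.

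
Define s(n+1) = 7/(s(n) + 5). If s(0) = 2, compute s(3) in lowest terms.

s(1) = 7/(2 + 5) = 1.
s(2) = 7/(1 + 5) = 7/6.
s(3) = 7/(7/6 + 5) = 42/37.

42/37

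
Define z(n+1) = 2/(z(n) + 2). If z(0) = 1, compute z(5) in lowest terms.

z(1) = 2/(1 + 2) = 2/3.
z(2) = 2/(2/3 + 2) = 3/4.
z(3) = 2/(3/4 + 2) = 8/11.
z(4) = 2/(8/11 + 2) = 11/15.
z(5) = 2/(11/15 + 2) = 30/41.

30/41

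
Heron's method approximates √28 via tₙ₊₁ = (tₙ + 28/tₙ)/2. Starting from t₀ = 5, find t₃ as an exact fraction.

t₁ = (5 + 28/5)/2 = 53/10.
t₂ = (53/10 + 28/(53/10))/2 = 5609/1060.
t₃ = (5609/1060 + 28/(5609/1060))/2 = 62921681/11891080.

62921681/11891080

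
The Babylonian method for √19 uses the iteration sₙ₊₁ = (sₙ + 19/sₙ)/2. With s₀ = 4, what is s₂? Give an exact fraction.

2441/560

s₁ = (4 + 19/4)/2 = 35/8.
s₂ = (35/8 + 19/(35/8))/2 = 2441/560.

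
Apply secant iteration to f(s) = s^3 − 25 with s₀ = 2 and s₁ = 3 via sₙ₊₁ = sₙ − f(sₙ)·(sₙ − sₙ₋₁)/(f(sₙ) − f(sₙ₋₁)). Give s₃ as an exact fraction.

f(2) = −17, f(3) = 2. s₂ = 3 − 2·(3 − 2)/(2 − (−17)) = 55/19.
f(3) = 2, f(55/19) = −5100/6859. s₃ = (55/19) − (−5100/6859)·((55/19) − 3)/((−5100/6859) − 2) = 27505/9409.

27505/9409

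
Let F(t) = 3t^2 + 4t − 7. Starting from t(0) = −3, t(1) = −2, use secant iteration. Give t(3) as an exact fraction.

F(−3) = 8, F(−2) = −3. t(2) = (−2) − (−3)·((−2) − (−3))/((−3) − 8) = −25/11.
F(−2) = −3, F(−25/11) = −72/121. t(3) = (−25/11) − (−72/121)·((−25/11) − (−2))/((−72/121) − (−3)) = −227/97.

−227/97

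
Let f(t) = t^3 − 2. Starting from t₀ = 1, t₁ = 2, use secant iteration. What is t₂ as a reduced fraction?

8/7

f(1) = −1, f(2) = 6. t₂ = 2 − 6·(2 − 1)/(6 − (−1)) = 8/7.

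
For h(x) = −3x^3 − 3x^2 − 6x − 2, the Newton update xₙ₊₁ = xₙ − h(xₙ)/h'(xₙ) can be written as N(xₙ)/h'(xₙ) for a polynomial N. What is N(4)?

h'(x) = −9x^2 − 6x − 6.
N(x) = x·h'(x) − h(x) = x·(−9x^2 − 6x − 6) − (−3x^3 − 3x^2 − 6x − 2) = −6x^3 − 3x^2 + 2.
N(4) = −430.

−430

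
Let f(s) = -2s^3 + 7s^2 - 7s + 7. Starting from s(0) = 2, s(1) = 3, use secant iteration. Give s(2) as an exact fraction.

5/2

f(2) = 5, f(3) = -5. s(2) = 3 - (-5)·(3 - 2)/((-5) - 5) = 5/2.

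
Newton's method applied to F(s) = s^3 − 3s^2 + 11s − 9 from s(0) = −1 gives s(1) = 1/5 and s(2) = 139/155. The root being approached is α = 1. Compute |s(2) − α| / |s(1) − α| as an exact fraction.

4/31

s(1) − α = 1/5 − 1 = −4/5, so |s(1) − α| = 4/5.
s(2) − α = 139/155 − 1 = −16/155, so |s(2) − α| = 16/155.
Ratio = (16/155) / (4/5) = 4/31.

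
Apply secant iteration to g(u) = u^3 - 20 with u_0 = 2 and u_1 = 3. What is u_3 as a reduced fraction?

23270/8599

g(2) = -12, g(3) = 7. u_2 = 3 - 7·(3 - 2)/(7 - (-12)) = 50/19.
g(3) = 7, g(50/19) = -12180/6859. u_3 = (50/19) - (-12180/6859)·((50/19) - 3)/((-12180/6859) - 7) = 23270/8599.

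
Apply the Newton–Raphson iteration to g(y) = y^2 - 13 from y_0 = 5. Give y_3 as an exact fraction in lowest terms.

g'(y) = 2y.
g(5) = 12, g'(5) = 10, so y_1 = 5 - 12/10 = 19/5.
g(19/5) = 36/25, g'(19/5) = 38/5, so y_2 = (19/5) - (36/25)/(38/5) = 343/95.
g(343/95) = 324/9025, g'(343/95) = 686/95, so y_3 = (343/95) - (324/9025)/(686/95) = 117487/32585.

117487/32585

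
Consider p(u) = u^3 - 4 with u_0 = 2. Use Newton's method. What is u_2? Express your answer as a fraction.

358/225

p'(u) = 3u^2.
p(2) = 4, p'(2) = 12, so u_1 = 2 - 4/12 = 5/3.
p(5/3) = 17/27, p'(5/3) = 25/3, so u_2 = (5/3) - (17/27)/(25/3) = 358/225.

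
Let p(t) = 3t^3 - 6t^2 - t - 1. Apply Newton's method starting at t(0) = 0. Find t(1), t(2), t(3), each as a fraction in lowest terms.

t(1) = -1, t(2) = -11/20, t(3) = -7253/33290

p'(t) = 9t^2 - 12t - 1.
p(0) = -1, p'(0) = -1, so t(1) = 0 - (-1)/(-1) = -1.
p(-1) = -9, p'(-1) = 20, so t(2) = (-1) - (-9)/20 = -11/20.
p(-11/20) = -22113/8000, p'(-11/20) = 3329/400, so t(3) = (-11/20) - (-22113/8000)/(3329/400) = -7253/33290.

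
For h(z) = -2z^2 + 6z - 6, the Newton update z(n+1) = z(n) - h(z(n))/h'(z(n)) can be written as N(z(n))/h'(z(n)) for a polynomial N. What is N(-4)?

h'(z) = -4z + 6.
N(z) = z·h'(z) - h(z) = z·(-4z + 6) - (-2z^2 + 6z - 6) = -2z^2 + 6.
N(-4) = -26.

-26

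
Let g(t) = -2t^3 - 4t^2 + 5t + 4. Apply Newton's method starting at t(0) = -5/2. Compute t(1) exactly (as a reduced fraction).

-67/25

g'(t) = -6t^2 - 8t + 5.
g(-5/2) = -9/4, g'(-5/2) = -25/2, so t(1) = (-5/2) - (-9/4)/(-25/2) = -67/25.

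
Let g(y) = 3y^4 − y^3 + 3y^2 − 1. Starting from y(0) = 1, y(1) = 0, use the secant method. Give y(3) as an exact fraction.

125/73

g(1) = 4, g(0) = −1. y(2) = 0 − (−1)·(0 − 1)/((−1) − 4) = 1/5.
g(0) = −1, g(1/5) = −552/625. y(3) = (1/5) − (−552/625)·((1/5) − 0)/((−552/625) − (−1)) = 125/73.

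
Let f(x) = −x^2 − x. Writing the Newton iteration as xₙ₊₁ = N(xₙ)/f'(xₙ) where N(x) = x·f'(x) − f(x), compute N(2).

−4

f'(x) = −2x − 1.
N(x) = x·f'(x) − f(x) = x·(−2x − 1) − (−x^2 − x) = −x^2.
N(2) = −4.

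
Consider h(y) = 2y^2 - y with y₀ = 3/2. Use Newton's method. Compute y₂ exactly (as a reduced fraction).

81/130

h'(y) = 4y - 1.
h(3/2) = 3, h'(3/2) = 5, so y₁ = (3/2) - 3/5 = 9/10.
h(9/10) = 18/25, h'(9/10) = 13/5, so y₂ = (9/10) - (18/25)/(13/5) = 81/130.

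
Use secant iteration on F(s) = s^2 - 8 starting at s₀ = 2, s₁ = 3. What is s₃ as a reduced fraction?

F(2) = -4, F(3) = 1. s₂ = 3 - 1·(3 - 2)/(1 - (-4)) = 14/5.
F(3) = 1, F(14/5) = -4/25. s₃ = (14/5) - (-4/25)·((14/5) - 3)/((-4/25) - 1) = 82/29.

82/29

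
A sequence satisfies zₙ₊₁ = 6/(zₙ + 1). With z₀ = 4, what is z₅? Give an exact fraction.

642/353

z₁ = 6/(4 + 1) = 6/5.
z₂ = 6/(6/5 + 1) = 30/11.
z₃ = 6/(30/11 + 1) = 66/41.
z₄ = 6/(66/41 + 1) = 246/107.
z₅ = 6/(246/107 + 1) = 642/353.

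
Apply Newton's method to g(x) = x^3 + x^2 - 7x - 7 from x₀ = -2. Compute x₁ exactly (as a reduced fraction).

g'(x) = 3x^2 + 2x - 7.
g(-2) = 3, g'(-2) = 1, so x₁ = (-2) - 3/1 = -5.

-5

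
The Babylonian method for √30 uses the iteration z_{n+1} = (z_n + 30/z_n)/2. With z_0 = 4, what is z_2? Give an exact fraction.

z_1 = (4 + 30/4)/2 = 23/4.
z_2 = (23/4 + 30/(23/4))/2 = 1009/184.

1009/184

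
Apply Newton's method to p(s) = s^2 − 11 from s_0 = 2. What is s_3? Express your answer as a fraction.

p'(s) = 2s.
p(2) = −7, p'(2) = 4, so s_1 = 2 − (−7)/4 = 15/4.
p(15/4) = 49/16, p'(15/4) = 15/2, so s_2 = (15/4) − (49/16)/(15/2) = 401/120.
p(401/120) = 2401/14400, p'(401/120) = 401/60, so s_3 = (401/120) − (2401/14400)/(401/60) = 319201/96240.

319201/96240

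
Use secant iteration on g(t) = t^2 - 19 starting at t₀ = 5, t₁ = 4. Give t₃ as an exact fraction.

g(5) = 6, g(4) = -3. t₂ = 4 - (-3)·(4 - 5)/((-3) - 6) = 13/3.
g(4) = -3, g(13/3) = -2/9. t₃ = (13/3) - (-2/9)·((13/3) - 4)/((-2/9) - (-3)) = 109/25.

109/25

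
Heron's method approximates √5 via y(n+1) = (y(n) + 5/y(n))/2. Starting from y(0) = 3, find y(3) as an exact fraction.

y(1) = (3 + 5/3)/2 = 7/3.
y(2) = (7/3 + 5/(7/3))/2 = 47/21.
y(3) = (47/21 + 5/(47/21))/2 = 2207/987.

2207/987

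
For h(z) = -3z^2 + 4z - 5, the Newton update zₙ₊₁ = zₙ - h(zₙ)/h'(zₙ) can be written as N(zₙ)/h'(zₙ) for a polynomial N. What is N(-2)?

-7

h'(z) = -6z + 4.
N(z) = z·h'(z) - h(z) = z·(-6z + 4) - (-3z^2 + 4z - 5) = -3z^2 + 5.
N(-2) = -7.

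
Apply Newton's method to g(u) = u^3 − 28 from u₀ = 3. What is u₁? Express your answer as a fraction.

82/27

g'(u) = 3u^2.
g(3) = −1, g'(3) = 27, so u₁ = 3 − (−1)/27 = 82/27.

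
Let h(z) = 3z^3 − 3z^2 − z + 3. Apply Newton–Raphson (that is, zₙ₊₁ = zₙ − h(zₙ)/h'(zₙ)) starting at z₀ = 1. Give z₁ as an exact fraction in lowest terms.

h'(z) = 9z^2 − 6z − 1.
h(1) = 2, h'(1) = 2, so z₁ = 1 − 2/2 = 0.

0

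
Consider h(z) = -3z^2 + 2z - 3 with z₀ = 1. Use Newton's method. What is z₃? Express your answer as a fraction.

h'(z) = -6z + 2.
h(1) = -4, h'(1) = -4, so z₁ = 1 - (-4)/(-4) = 0.
h(0) = -3, h'(0) = 2, so z₂ = 0 - (-3)/2 = 3/2.
h(3/2) = -27/4, h'(3/2) = -7, so z₃ = (3/2) - (-27/4)/(-7) = 15/28.

15/28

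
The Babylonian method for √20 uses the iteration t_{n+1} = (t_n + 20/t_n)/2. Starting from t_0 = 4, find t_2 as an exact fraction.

t_1 = (4 + 20/4)/2 = 9/2.
t_2 = (9/2 + 20/(9/2))/2 = 161/36.

161/36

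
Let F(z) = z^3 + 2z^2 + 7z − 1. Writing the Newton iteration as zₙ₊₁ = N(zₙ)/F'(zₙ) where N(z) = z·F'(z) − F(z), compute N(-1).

F'(z) = 3z^2 + 4z + 7.
N(z) = z·F'(z) − F(z) = z·(3z^2 + 4z + 7) − (z^3 + 2z^2 + 7z − 1) = 2z^3 + 2z^2 + 1.
N(-1) = 1.

1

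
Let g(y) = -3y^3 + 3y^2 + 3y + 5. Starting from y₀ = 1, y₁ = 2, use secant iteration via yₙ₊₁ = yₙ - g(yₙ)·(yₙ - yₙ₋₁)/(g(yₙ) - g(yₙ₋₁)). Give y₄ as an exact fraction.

6706877/3438070

g(1) = 8, g(2) = -1. y₂ = 2 - (-1)·(2 - 1)/((-1) - 8) = 17/9.
g(2) = -1, g(17/9) = 280/243. y₃ = (17/9) - (280/243)·((17/9) - 2)/((280/243) - (-1)) = 1019/523.
g(17/9) = 280/243, g(1019/523) = 6375320/143055667. y₄ = (1019/523) - (6375320/143055667)·((1019/523) - (17/9))/((6375320/143055667) - (280/243)) = 6706877/3438070.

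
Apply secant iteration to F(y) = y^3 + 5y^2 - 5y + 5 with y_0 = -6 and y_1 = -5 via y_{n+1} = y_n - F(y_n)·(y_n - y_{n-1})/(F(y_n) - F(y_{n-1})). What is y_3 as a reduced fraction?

-17593/2942

F(-6) = -1, F(-5) = 30. y_2 = (-5) - 30·((-5) - (-6))/(30 - (-1)) = -185/31.
F(-5) = 30, F(-185/31) = 11130/29791. y_3 = (-185/31) - (11130/29791)·((-185/31) - (-5))/((11130/29791) - 30) = -17593/2942.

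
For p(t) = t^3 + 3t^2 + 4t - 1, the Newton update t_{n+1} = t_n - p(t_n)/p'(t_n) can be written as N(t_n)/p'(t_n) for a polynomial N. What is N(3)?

82

p'(t) = 3t^2 + 6t + 4.
N(t) = t·p'(t) - p(t) = t·(3t^2 + 6t + 4) - (t^3 + 3t^2 + 4t - 1) = 2t^3 + 3t^2 + 1.
N(3) = 82.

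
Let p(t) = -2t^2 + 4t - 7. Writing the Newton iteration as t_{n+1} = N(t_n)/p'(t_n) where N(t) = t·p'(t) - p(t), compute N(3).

-11

p'(t) = -4t + 4.
N(t) = t·p'(t) - p(t) = t·(-4t + 4) - (-2t^2 + 4t - 7) = -2t^2 + 7.
N(3) = -11.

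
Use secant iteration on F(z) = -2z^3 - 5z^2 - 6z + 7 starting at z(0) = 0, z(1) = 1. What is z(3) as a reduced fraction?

959/1466

F(0) = 7, F(1) = -6. z(2) = 1 - (-6)·(1 - 0)/((-6) - 7) = 7/13.
F(1) = -6, F(7/13) = 4410/2197. z(3) = (7/13) - (4410/2197)·((7/13) - 1)/((4410/2197) - (-6)) = 959/1466.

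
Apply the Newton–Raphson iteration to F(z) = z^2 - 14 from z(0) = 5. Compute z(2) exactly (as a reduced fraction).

F'(z) = 2z.
F(5) = 11, F'(5) = 10, so z(1) = 5 - 11/10 = 39/10.
F(39/10) = 121/100, F'(39/10) = 39/5, so z(2) = (39/10) - (121/100)/(39/5) = 2921/780.

2921/780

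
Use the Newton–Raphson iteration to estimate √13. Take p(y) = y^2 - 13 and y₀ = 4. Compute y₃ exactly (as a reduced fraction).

5597777/1552544

p'(y) = 2y.
p(4) = 3, p'(4) = 8, so y₁ = 4 - 3/8 = 29/8.
p(29/8) = 9/64, p'(29/8) = 29/4, so y₂ = (29/8) - (9/64)/(29/4) = 1673/464.
p(1673/464) = 81/215296, p'(1673/464) = 1673/232, so y₃ = (1673/464) - (81/215296)/(1673/232) = 5597777/1552544.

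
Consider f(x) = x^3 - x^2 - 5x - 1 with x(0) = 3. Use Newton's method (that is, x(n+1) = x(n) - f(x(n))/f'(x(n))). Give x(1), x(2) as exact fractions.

f'(x) = 3x^2 - 2x - 5.
f(3) = 2, f'(3) = 16, so x(1) = 3 - 2/16 = 23/8.
f(23/8) = 63/512, f'(23/8) = 899/64, so x(2) = (23/8) - (63/512)/(899/64) = 10307/3596.

x(1) = 23/8, x(2) = 10307/3596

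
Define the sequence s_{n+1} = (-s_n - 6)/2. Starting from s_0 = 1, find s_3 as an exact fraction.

-19/8

s_1 = (-1 - 6)/2 = -7/2.
s_2 = (-(-7/2) - 6)/2 = -5/4.
s_3 = (-(-5/4) - 6)/2 = -19/8.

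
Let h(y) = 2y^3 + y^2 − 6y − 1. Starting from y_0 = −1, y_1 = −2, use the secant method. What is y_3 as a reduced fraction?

h(−1) = 4, h(−2) = −1. y_2 = (−2) − (−1)·((−2) − (−1))/((−1) − 4) = −9/5.
h(−2) = −1, h(−9/5) = 172/125. y_3 = (−9/5) − (172/125)·((−9/5) − (−2))/((172/125) − (−1)) = −569/297.

−569/297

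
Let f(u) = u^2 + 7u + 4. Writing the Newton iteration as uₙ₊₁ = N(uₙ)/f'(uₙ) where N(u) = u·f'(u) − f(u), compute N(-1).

−3

f'(u) = 2u + 7.
N(u) = u·f'(u) − f(u) = u·(2u + 7) − (u^2 + 7u + 4) = u^2 − 4.
N(-1) = −3.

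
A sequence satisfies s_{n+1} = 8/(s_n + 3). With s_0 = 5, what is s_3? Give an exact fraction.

s_1 = 8/(5 + 3) = 1.
s_2 = 8/(1 + 3) = 2.
s_3 = 8/(2 + 3) = 8/5.

8/5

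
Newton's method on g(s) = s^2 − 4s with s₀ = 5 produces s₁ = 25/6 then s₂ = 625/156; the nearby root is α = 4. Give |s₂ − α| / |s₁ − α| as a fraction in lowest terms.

s₁ − α = 25/6 − 4 = 1/6, so |s₁ − α| = 1/6.
s₂ − α = 625/156 − 4 = 1/156, so |s₂ − α| = 1/156.
Ratio = (1/156) / (1/6) = 1/26.

1/26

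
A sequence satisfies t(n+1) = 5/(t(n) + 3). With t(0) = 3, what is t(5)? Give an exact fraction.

2060/1731

t(1) = 5/(3 + 3) = 5/6.
t(2) = 5/(5/6 + 3) = 30/23.
t(3) = 5/(30/23 + 3) = 115/99.
t(4) = 5/(115/99 + 3) = 495/412.
t(5) = 5/(495/412 + 3) = 2060/1731.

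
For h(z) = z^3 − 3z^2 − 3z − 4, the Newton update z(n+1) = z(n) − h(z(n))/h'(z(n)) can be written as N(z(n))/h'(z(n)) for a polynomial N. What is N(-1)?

−1

h'(z) = 3z^2 − 6z − 3.
N(z) = z·h'(z) − h(z) = z·(3z^2 − 6z − 3) − (z^3 − 3z^2 − 3z − 4) = 2z^3 − 3z^2 + 4.
N(-1) = −1.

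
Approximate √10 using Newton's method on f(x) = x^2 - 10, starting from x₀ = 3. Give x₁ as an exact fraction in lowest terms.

f'(x) = 2x.
f(3) = -1, f'(3) = 6, so x₁ = 3 - (-1)/6 = 19/6.

19/6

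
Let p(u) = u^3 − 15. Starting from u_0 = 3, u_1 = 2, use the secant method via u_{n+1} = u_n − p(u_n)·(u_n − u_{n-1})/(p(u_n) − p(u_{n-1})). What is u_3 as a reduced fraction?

12885/5179

p(3) = 12, p(2) = −7. u_2 = 2 − (−7)·(2 − 3)/((−7) − 12) = 45/19.
p(2) = −7, p(45/19) = −11760/6859. u_3 = (45/19) − (−11760/6859)·((45/19) − 2)/((−11760/6859) − (−7)) = 12885/5179.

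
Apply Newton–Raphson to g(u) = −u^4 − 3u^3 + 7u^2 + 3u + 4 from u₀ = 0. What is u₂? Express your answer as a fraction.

−356/599

g'(u) = −4u^3 − 9u^2 + 14u + 3.
g(0) = 4, g'(0) = 3, so u₁ = 0 − 4/3 = −4/3.
g(−4/3) = 1328/81, g'(−4/3) = −599/27, so u₂ = (−4/3) − (1328/81)/(−599/27) = −356/599.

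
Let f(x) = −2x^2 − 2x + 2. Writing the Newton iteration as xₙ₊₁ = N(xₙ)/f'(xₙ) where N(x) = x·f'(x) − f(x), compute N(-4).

f'(x) = −4x − 2.
N(x) = x·f'(x) − f(x) = x·(−4x − 2) − (−2x^2 − 2x + 2) = −2x^2 − 2.
N(-4) = −34.

−34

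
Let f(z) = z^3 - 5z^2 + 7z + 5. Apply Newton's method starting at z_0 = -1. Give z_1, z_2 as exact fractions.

f'(z) = 3z^2 - 10z + 7.
f(-1) = -8, f'(-1) = 20, so z_1 = (-1) - (-8)/20 = -3/5.
f(-3/5) = -152/125, f'(-3/5) = 352/25, so z_2 = (-3/5) - (-152/125)/(352/25) = -113/220.

z_1 = -3/5, z_2 = -113/220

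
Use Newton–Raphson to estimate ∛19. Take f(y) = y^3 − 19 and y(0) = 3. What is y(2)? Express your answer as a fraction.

f'(y) = 3y^2.
f(3) = 8, f'(3) = 27, so y(1) = 3 − 8/27 = 73/27.
f(73/27) = 15040/19683, f'(73/27) = 5329/243, so y(2) = (73/27) − (15040/19683)/(5329/243) = 1152011/431649.

1152011/431649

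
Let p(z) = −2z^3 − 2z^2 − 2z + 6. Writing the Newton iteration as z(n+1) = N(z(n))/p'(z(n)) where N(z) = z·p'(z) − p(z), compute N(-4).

218

p'(z) = −6z^2 − 4z − 2.
N(z) = z·p'(z) − p(z) = z·(−6z^2 − 4z − 2) − (−2z^3 − 2z^2 − 2z + 6) = −4z^3 − 2z^2 − 6.
N(-4) = 218.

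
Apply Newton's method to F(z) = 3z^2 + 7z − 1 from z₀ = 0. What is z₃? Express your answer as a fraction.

F'(z) = 6z + 7.
F(0) = −1, F'(0) = 7, so z₁ = 0 − (−1)/7 = 1/7.
F(1/7) = 3/49, F'(1/7) = 55/7, so z₂ = (1/7) − (3/49)/(55/7) = 52/385.
F(52/385) = 27/148225, F'(52/385) = 3007/385, so z₃ = (52/385) − (27/148225)/(3007/385) = 156337/1157695.

156337/1157695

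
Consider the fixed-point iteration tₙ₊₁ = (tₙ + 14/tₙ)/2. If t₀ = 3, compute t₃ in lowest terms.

2133553/570216

t₁ = (3 + 14/3)/2 = 23/6.
t₂ = (23/6 + 14/(23/6))/2 = 1033/276.
t₃ = (1033/276 + 14/(1033/276))/2 = 2133553/570216.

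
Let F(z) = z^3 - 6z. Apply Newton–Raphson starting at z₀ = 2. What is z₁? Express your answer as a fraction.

F'(z) = 3z^2 - 6.
F(2) = -4, F'(2) = 6, so z₁ = 2 - (-4)/6 = 8/3.

8/3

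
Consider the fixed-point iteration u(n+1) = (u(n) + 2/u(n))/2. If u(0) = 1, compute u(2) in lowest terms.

u(1) = (1 + 2/1)/2 = 3/2.
u(2) = (3/2 + 2/(3/2))/2 = 17/12.

17/12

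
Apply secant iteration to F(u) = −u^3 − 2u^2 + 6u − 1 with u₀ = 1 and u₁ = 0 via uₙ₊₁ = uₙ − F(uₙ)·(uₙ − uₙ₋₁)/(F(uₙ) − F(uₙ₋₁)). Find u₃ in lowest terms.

F(1) = 2, F(0) = −1. u₂ = 0 − (−1)·(0 − 1)/((−1) − 2) = 1/3.
F(0) = −1, F(1/3) = 20/27. u₃ = (1/3) − (20/27)·((1/3) − 0)/((20/27) − (−1)) = 9/47.

9/47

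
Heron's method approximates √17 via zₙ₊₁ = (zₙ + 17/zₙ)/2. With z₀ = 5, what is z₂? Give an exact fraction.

z₁ = (5 + 17/5)/2 = 21/5.
z₂ = (21/5 + 17/(21/5))/2 = 433/105.

433/105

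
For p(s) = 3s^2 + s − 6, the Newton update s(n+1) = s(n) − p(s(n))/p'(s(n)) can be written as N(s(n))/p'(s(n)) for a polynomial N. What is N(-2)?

p'(s) = 6s + 1.
N(s) = s·p'(s) − p(s) = s·(6s + 1) − (3s^2 + s − 6) = 3s^2 + 6.
N(-2) = 18.

18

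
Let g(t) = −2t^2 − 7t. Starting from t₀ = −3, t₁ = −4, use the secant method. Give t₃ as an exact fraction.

−192/55

g(−3) = 3, g(−4) = −4. t₂ = (−4) − (−4)·((−4) − (−3))/((−4) − 3) = −24/7.
g(−4) = −4, g(−24/7) = 24/49. t₃ = (−24/7) − (24/49)·((−24/7) − (−4))/((24/49) − (−4)) = −192/55.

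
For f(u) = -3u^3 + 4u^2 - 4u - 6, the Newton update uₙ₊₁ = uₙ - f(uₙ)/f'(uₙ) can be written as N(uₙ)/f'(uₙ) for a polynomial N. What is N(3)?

f'(u) = -9u^2 + 8u - 4.
N(u) = u·f'(u) - f(u) = u·(-9u^2 + 8u - 4) - (-3u^3 + 4u^2 - 4u - 6) = -6u^3 + 4u^2 + 6.
N(3) = -120.

-120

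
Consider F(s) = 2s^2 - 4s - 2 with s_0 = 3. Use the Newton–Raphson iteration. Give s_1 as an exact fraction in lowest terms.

5/2

F'(s) = 4s - 4.
F(3) = 4, F'(3) = 8, so s_1 = 3 - 4/8 = 5/2.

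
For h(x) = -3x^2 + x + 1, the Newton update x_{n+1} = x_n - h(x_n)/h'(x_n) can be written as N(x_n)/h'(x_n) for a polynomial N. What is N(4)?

-49

h'(x) = -6x + 1.
N(x) = x·h'(x) - h(x) = x·(-6x + 1) - (-3x^2 + x + 1) = -3x^2 - 1.
N(4) = -49.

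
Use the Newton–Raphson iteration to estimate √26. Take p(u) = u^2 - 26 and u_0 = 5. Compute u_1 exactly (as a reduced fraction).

51/10

p'(u) = 2u.
p(5) = -1, p'(5) = 10, so u_1 = 5 - (-1)/10 = 51/10.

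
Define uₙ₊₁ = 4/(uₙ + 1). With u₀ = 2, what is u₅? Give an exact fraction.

u₁ = 4/(2 + 1) = 4/3.
u₂ = 4/(4/3 + 1) = 12/7.
u₃ = 4/(12/7 + 1) = 28/19.
u₄ = 4/(28/19 + 1) = 76/47.
u₅ = 4/(76/47 + 1) = 188/123.

188/123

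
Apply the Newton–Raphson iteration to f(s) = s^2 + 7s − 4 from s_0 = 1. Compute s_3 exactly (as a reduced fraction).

1848397/3480129

f'(s) = 2s + 7.
f(1) = 4, f'(1) = 9, so s_1 = 1 − 4/9 = 5/9.
f(5/9) = 16/81, f'(5/9) = 73/9, so s_2 = (5/9) − (16/81)/(73/9) = 349/657.
f(349/657) = 256/431649, f'(349/657) = 5297/657, so s_3 = (349/657) − (256/431649)/(5297/657) = 1848397/3480129.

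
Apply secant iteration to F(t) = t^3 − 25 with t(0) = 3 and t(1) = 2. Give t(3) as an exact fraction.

F(3) = 2, F(2) = −17. t(2) = 2 − (−17)·(2 − 3)/((−17) − 2) = 55/19.
F(2) = −17, F(55/19) = −5100/6859. t(3) = (55/19) − (−5100/6859)·((55/19) − 2)/((−5100/6859) − (−17)) = 19255/6559.

19255/6559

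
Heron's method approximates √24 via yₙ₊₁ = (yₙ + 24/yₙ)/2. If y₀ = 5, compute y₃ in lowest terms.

46099201/9409960

y₁ = (5 + 24/5)/2 = 49/10.
y₂ = (49/10 + 24/(49/10))/2 = 4801/980.
y₃ = (4801/980 + 24/(4801/980))/2 = 46099201/9409960.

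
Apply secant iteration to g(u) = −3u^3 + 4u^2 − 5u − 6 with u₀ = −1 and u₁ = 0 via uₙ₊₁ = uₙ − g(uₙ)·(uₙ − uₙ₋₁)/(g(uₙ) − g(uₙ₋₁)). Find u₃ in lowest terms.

−24/31

g(−1) = 6, g(0) = −6. u₂ = 0 − (−6)·(0 − (−1))/((−6) − 6) = −1/2.
g(0) = −6, g(−1/2) = −17/8. u₃ = (−1/2) − (−17/8)·((−1/2) − 0)/((−17/8) − (−6)) = −24/31.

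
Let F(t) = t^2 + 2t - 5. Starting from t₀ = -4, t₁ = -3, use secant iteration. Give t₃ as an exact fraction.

-38/11

F(-4) = 3, F(-3) = -2. t₂ = (-3) - (-2)·((-3) - (-4))/((-2) - 3) = -17/5.
F(-3) = -2, F(-17/5) = -6/25. t₃ = (-17/5) - (-6/25)·((-17/5) - (-3))/((-6/25) - (-2)) = -38/11.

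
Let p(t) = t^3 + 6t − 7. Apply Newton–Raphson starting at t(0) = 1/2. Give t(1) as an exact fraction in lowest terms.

p'(t) = 3t^2 + 6.
p(1/2) = −31/8, p'(1/2) = 27/4, so t(1) = (1/2) − (−31/8)/(27/4) = 29/27.

29/27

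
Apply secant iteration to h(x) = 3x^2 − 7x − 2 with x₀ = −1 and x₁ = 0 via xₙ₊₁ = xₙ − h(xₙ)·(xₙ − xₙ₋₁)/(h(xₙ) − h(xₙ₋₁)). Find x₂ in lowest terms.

h(−1) = 8, h(0) = −2. x₂ = 0 − (−2)·(0 − (−1))/((−2) − 8) = −1/5.

−1/5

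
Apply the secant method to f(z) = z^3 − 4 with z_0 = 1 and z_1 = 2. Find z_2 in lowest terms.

f(1) = −3, f(2) = 4. z_2 = 2 − 4·(2 − 1)/(4 − (−3)) = 10/7.

10/7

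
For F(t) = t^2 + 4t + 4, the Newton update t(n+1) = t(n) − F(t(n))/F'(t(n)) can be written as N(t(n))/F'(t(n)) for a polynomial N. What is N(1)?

−3

F'(t) = 2t + 4.
N(t) = t·F'(t) − F(t) = t·(2t + 4) − (t^2 + 4t + 4) = t^2 − 4.
N(1) = −3.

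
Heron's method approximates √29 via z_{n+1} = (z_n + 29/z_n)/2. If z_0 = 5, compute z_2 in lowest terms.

727/135

z_1 = (5 + 29/5)/2 = 27/5.
z_2 = (27/5 + 29/(27/5))/2 = 727/135.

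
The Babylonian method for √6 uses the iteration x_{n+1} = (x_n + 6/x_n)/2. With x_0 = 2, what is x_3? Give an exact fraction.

4801/1960

x_1 = (2 + 6/2)/2 = 5/2.
x_2 = (5/2 + 6/(5/2))/2 = 49/20.
x_3 = (49/20 + 6/(49/20))/2 = 4801/1960.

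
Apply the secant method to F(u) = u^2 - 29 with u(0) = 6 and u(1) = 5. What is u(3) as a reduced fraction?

307/57

F(6) = 7, F(5) = -4. u(2) = 5 - (-4)·(5 - 6)/((-4) - 7) = 59/11.
F(5) = -4, F(59/11) = -28/121. u(3) = (59/11) - (-28/121)·((59/11) - 5)/((-28/121) - (-4)) = 307/57.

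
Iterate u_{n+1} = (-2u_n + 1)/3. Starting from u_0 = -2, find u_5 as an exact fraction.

119/243

u_1 = (-2·(-2) + 1)/3 = 5/3.
u_2 = (-2·(5/3) + 1)/3 = -7/9.
u_3 = (-2·(-7/9) + 1)/3 = 23/27.
u_4 = (-2·(23/27) + 1)/3 = -19/81.
u_5 = (-2·(-19/81) + 1)/3 = 119/243.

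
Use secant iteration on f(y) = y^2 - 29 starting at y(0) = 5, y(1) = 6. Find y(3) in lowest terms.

f(5) = -4, f(6) = 7. y(2) = 6 - 7·(6 - 5)/(7 - (-4)) = 59/11.
f(6) = 7, f(59/11) = -28/121. y(3) = (59/11) - (-28/121)·((59/11) - 6)/((-28/121) - 7) = 673/125.

673/125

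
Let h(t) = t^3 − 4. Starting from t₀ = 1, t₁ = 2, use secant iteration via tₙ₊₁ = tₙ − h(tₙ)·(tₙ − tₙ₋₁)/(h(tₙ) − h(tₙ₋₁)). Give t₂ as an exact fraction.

10/7

h(1) = −3, h(2) = 4. t₂ = 2 − 4·(2 − 1)/(4 − (−3)) = 10/7.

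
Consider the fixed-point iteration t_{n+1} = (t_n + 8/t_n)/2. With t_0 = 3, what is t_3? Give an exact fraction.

t_1 = (3 + 8/3)/2 = 17/6.
t_2 = (17/6 + 8/(17/6))/2 = 577/204.
t_3 = (577/204 + 8/(577/204))/2 = 665857/235416.

665857/235416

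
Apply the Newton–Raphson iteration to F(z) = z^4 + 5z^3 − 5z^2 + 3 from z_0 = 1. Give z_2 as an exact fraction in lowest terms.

F'(z) = 4z^3 + 15z^2 − 10z.
F(1) = 4, F'(1) = 9, so z_1 = 1 − 4/9 = 5/9.
F(5/9) = 15808/6561, F'(5/9) = −175/729, so z_2 = (5/9) − (15808/6561)/(−175/729) = 5561/525.

5561/525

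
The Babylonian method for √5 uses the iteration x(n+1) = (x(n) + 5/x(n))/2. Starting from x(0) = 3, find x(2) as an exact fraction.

47/21

x(1) = (3 + 5/3)/2 = 7/3.
x(2) = (7/3 + 5/(7/3))/2 = 47/21.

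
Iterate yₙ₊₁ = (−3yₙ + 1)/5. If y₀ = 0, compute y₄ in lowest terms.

68/625

y₁ = (−3·0 + 1)/5 = 1/5.
y₂ = (−3·(1/5) + 1)/5 = 2/25.
y₃ = (−3·(2/25) + 1)/5 = 19/125.
y₄ = (−3·(19/125) + 1)/5 = 68/625.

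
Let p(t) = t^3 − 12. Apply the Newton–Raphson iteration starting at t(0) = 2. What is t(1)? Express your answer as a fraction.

7/3

p'(t) = 3t^2.
p(2) = −4, p'(2) = 12, so t(1) = 2 − (−4)/12 = 7/3.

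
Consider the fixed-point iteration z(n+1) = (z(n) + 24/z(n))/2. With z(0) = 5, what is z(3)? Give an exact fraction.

z(1) = (5 + 24/5)/2 = 49/10.
z(2) = (49/10 + 24/(49/10))/2 = 4801/980.
z(3) = (4801/980 + 24/(4801/980))/2 = 46099201/9409960.

46099201/9409960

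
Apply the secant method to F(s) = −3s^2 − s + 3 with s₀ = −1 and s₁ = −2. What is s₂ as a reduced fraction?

−9/8

F(−1) = 1, F(−2) = −7. s₂ = (−2) − (−7)·((−2) − (−1))/((−7) − 1) = −9/8.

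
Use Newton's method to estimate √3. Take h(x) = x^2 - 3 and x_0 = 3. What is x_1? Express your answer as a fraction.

2

h'(x) = 2x.
h(3) = 6, h'(3) = 6, so x_1 = 3 - 6/6 = 2.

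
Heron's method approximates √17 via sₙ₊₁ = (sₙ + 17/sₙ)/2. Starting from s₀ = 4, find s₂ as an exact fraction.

s₁ = (4 + 17/4)/2 = 33/8.
s₂ = (33/8 + 17/(33/8))/2 = 2177/528.

2177/528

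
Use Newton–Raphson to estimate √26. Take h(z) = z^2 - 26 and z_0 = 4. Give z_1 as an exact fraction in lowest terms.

h'(z) = 2z.
h(4) = -10, h'(4) = 8, so z_1 = 4 - (-10)/8 = 21/4.

21/4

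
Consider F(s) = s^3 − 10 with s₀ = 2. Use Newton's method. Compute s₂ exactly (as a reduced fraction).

3277/1521

F'(s) = 3s^2.
F(2) = −2, F'(2) = 12, so s₁ = 2 − (−2)/12 = 13/6.
F(13/6) = 37/216, F'(13/6) = 169/12, so s₂ = (13/6) − (37/216)/(169/12) = 3277/1521.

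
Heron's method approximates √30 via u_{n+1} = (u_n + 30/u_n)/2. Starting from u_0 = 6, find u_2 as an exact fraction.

241/44

u_1 = (6 + 30/6)/2 = 11/2.
u_2 = (11/2 + 30/(11/2))/2 = 241/44.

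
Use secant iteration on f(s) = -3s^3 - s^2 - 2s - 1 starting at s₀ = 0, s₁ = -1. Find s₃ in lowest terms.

f(0) = -1, f(-1) = 3. s₂ = (-1) - 3·((-1) - 0)/(3 - (-1)) = -1/4.
f(-1) = 3, f(-1/4) = -33/64. s₃ = (-1/4) - (-33/64)·((-1/4) - (-1))/((-33/64) - 3) = -9/25.

-9/25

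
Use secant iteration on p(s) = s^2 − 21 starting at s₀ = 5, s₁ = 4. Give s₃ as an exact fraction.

p(5) = 4, p(4) = −5. s₂ = 4 − (−5)·(4 − 5)/((−5) − 4) = 41/9.
p(4) = −5, p(41/9) = −20/81. s₃ = (41/9) − (−20/81)·((41/9) − 4)/((−20/81) − (−5)) = 353/77.

353/77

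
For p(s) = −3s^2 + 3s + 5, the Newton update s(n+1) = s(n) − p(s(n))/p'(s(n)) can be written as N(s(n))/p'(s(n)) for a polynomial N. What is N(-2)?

−17

p'(s) = −6s + 3.
N(s) = s·p'(s) − p(s) = s·(−6s + 3) − (−3s^2 + 3s + 5) = −3s^2 − 5.
N(-2) = −17.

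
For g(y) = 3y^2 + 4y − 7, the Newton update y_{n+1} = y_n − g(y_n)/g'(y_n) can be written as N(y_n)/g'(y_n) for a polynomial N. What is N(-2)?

g'(y) = 6y + 4.
N(y) = y·g'(y) − g(y) = y·(6y + 4) − (3y^2 + 4y − 7) = 3y^2 + 7.
N(-2) = 19.

19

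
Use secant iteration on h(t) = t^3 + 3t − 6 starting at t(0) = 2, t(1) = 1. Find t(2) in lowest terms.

h(2) = 8, h(1) = −2. t(2) = 1 − (−2)·(1 − 2)/((−2) − 8) = 6/5.

6/5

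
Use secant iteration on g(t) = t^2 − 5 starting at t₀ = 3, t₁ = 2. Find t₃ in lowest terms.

47/21

g(3) = 4, g(2) = −1. t₂ = 2 − (−1)·(2 − 3)/((−1) − 4) = 11/5.
g(2) = −1, g(11/5) = −4/25. t₃ = (11/5) − (−4/25)·((11/5) − 2)/((−4/25) − (−1)) = 47/21.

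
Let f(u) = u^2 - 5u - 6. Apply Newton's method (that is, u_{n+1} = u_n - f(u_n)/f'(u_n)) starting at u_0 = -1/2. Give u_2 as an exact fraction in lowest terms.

-4081/4080

f'(u) = 2u - 5.
f(-1/2) = -13/4, f'(-1/2) = -6, so u_1 = (-1/2) - (-13/4)/(-6) = -25/24.
f(-25/24) = 169/576, f'(-25/24) = -85/12, so u_2 = (-25/24) - (169/576)/(-85/12) = -4081/4080.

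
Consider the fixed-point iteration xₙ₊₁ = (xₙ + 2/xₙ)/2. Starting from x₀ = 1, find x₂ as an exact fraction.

17/12

x₁ = (1 + 2/1)/2 = 3/2.
x₂ = (3/2 + 2/(3/2))/2 = 17/12.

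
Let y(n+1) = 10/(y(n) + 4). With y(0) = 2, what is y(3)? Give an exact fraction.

85/49

y(1) = 10/(2 + 4) = 5/3.
y(2) = 10/(5/3 + 4) = 30/17.
y(3) = 10/(30/17 + 4) = 85/49.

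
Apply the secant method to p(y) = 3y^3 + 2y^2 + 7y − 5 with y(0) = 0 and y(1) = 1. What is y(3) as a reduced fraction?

p(0) = −5, p(1) = 7. y(2) = 1 − 7·(1 − 0)/(7 − (−5)) = 5/12.
p(1) = 7, p(5/12) = −875/576. y(3) = (5/12) − (−875/576)·((5/12) − 1)/((−875/576) − 7) = 365/701.

365/701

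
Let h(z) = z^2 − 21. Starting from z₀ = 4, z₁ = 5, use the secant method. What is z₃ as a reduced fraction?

h(4) = −5, h(5) = 4. z₂ = 5 − 4·(5 − 4)/(4 − (−5)) = 41/9.
h(5) = 4, h(41/9) = −20/81. z₃ = (41/9) − (−20/81)·((41/9) − 5)/((−20/81) − 4) = 197/43.

197/43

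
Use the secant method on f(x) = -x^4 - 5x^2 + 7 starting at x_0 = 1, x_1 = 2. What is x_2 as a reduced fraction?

f(1) = 1, f(2) = -29. x_2 = 2 - (-29)·(2 - 1)/((-29) - 1) = 31/30.

31/30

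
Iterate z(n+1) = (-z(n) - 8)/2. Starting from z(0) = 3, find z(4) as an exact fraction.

z(1) = (-3 - 8)/2 = -11/2.
z(2) = (-(-11/2) - 8)/2 = -5/4.
z(3) = (-(-5/4) - 8)/2 = -27/8.
z(4) = (-(-27/8) - 8)/2 = -37/16.

-37/16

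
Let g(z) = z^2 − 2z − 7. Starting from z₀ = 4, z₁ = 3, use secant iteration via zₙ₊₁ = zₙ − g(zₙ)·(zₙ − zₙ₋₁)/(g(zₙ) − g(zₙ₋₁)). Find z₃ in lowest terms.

g(4) = 1, g(3) = −4. z₂ = 3 − (−4)·(3 − 4)/((−4) − 1) = 19/5.
g(3) = −4, g(19/5) = −4/25. z₃ = (19/5) − (−4/25)·((19/5) − 3)/((−4/25) − (−4)) = 23/6.

23/6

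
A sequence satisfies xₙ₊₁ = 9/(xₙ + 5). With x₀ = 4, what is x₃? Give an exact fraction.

x₁ = 9/(4 + 5) = 1.
x₂ = 9/(1 + 5) = 3/2.
x₃ = 9/(3/2 + 5) = 18/13.

18/13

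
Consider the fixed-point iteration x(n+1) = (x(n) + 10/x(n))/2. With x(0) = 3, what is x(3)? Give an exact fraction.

x(1) = (3 + 10/3)/2 = 19/6.
x(2) = (19/6 + 10/(19/6))/2 = 721/228.
x(3) = (721/228 + 10/(721/228))/2 = 1039681/328776.

1039681/328776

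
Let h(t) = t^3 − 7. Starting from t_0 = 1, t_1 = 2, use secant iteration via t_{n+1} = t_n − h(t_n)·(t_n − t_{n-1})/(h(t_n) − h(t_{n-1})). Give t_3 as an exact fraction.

h(1) = −6, h(2) = 1. t_2 = 2 − 1·(2 − 1)/(1 − (−6)) = 13/7.
h(2) = 1, h(13/7) = −204/343. t_3 = (13/7) − (−204/343)·((13/7) − 2)/((−204/343) − 1) = 1045/547.

1045/547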